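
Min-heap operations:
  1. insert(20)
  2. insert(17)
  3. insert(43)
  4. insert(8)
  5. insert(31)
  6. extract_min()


insert(20) -> [20]
insert(17) -> [17, 20]
insert(43) -> [17, 20, 43]
insert(8) -> [8, 17, 43, 20]
insert(31) -> [8, 17, 43, 20, 31]
extract_min()->8, [17, 20, 43, 31]

Final heap: [17, 20, 43, 31]


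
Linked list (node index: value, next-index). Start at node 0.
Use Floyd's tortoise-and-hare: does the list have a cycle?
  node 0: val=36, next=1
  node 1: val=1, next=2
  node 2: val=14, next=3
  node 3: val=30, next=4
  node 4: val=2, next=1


Floyd's tortoise (slow, +1) and hare (fast, +2):
  init: slow=0, fast=0
  step 1: slow=1, fast=2
  step 2: slow=2, fast=4
  step 3: slow=3, fast=2
  step 4: slow=4, fast=4
  slow == fast at node 4: cycle detected

Cycle: yes


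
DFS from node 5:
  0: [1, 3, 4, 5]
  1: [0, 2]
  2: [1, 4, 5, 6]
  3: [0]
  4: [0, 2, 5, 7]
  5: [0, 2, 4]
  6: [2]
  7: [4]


Visit 5, push [4, 2, 0]
Visit 0, push [4, 3, 1]
Visit 1, push [2]
Visit 2, push [6, 4]
Visit 4, push [7]
Visit 7, push []
Visit 6, push []
Visit 3, push []

DFS order: [5, 0, 1, 2, 4, 7, 6, 3]


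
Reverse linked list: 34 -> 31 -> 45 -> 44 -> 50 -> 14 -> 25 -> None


Step 1: curr=34, set curr.next=prev(None) | reversed so far: 34
Step 2: curr=31, set curr.next=prev(34) | reversed so far: 31 -> 34
Step 3: curr=45, set curr.next=prev(31) | reversed so far: 45 -> 31 -> 34
Step 4: curr=44, set curr.next=prev(45) | reversed so far: 44 -> 45 -> 31 -> 34
Step 5: curr=50, set curr.next=prev(44) | reversed so far: 50 -> 44 -> 45 -> 31 -> 34
Step 6: curr=14, set curr.next=prev(50) | reversed so far: 14 -> 50 -> 44 -> 45 -> 31 -> 34
Step 7: curr=25, set curr.next=prev(14) | reversed so far: 25 -> 14 -> 50 -> 44 -> 45 -> 31 -> 34

25 -> 14 -> 50 -> 44 -> 45 -> 31 -> 34 -> None


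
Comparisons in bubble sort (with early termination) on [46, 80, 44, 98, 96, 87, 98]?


Algorithm: bubble sort (with early termination)
Input: [46, 80, 44, 98, 96, 87, 98]
Sorted: [44, 46, 80, 87, 96, 98, 98]

15


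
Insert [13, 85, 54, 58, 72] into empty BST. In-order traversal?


Insert 13: root
Insert 85: R from 13
Insert 54: R from 13 -> L from 85
Insert 58: R from 13 -> L from 85 -> R from 54
Insert 72: R from 13 -> L from 85 -> R from 54 -> R from 58

In-order: [13, 54, 58, 72, 85]


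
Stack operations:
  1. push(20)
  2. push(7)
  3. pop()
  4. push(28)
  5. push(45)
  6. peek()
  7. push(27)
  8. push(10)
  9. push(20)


push(20) -> [20]
push(7) -> [20, 7]
pop()->7, [20]
push(28) -> [20, 28]
push(45) -> [20, 28, 45]
peek()->45
push(27) -> [20, 28, 45, 27]
push(10) -> [20, 28, 45, 27, 10]
push(20) -> [20, 28, 45, 27, 10, 20]

Final stack: [20, 28, 45, 27, 10, 20]


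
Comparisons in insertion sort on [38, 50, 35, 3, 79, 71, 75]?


Algorithm: insertion sort
Input: [38, 50, 35, 3, 79, 71, 75]
Sorted: [3, 35, 38, 50, 71, 75, 79]

11


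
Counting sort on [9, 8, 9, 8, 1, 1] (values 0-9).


Input: [9, 8, 9, 8, 1, 1]
Counts: [0, 2, 0, 0, 0, 0, 0, 0, 2, 2]

Sorted: [1, 1, 8, 8, 9, 9]


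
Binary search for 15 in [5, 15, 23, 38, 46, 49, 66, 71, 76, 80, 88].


Step 1: lo=0, hi=10, mid=5, val=49
Step 2: lo=0, hi=4, mid=2, val=23
Step 3: lo=0, hi=1, mid=0, val=5
Step 4: lo=1, hi=1, mid=1, val=15

Found at index 1


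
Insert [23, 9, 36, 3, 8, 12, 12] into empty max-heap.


Insert 23: [23]
Insert 9: [23, 9]
Insert 36: [36, 9, 23]
Insert 3: [36, 9, 23, 3]
Insert 8: [36, 9, 23, 3, 8]
Insert 12: [36, 9, 23, 3, 8, 12]
Insert 12: [36, 9, 23, 3, 8, 12, 12]

Final heap: [36, 9, 23, 3, 8, 12, 12]


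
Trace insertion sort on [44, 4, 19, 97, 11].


Initial: [44, 4, 19, 97, 11]
Insert 4: [4, 44, 19, 97, 11]
Insert 19: [4, 19, 44, 97, 11]
Insert 97: [4, 19, 44, 97, 11]
Insert 11: [4, 11, 19, 44, 97]

Sorted: [4, 11, 19, 44, 97]


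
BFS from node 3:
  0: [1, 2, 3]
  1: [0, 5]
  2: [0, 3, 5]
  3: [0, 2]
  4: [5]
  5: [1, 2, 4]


Visit 3, enqueue [0, 2]
Visit 0, enqueue [1]
Visit 2, enqueue [5]
Visit 1, enqueue []
Visit 5, enqueue [4]
Visit 4, enqueue []

BFS order: [3, 0, 2, 1, 5, 4]


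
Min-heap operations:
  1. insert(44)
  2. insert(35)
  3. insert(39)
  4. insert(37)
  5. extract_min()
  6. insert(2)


insert(44) -> [44]
insert(35) -> [35, 44]
insert(39) -> [35, 44, 39]
insert(37) -> [35, 37, 39, 44]
extract_min()->35, [37, 44, 39]
insert(2) -> [2, 37, 39, 44]

Final heap: [2, 37, 39, 44]


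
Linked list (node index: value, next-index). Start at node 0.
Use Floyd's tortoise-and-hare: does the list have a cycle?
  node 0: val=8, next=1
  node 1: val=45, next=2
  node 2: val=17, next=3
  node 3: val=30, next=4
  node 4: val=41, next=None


Floyd's tortoise (slow, +1) and hare (fast, +2):
  init: slow=0, fast=0
  step 1: slow=1, fast=2
  step 2: slow=2, fast=4
  step 3: fast -> None, no cycle

Cycle: no


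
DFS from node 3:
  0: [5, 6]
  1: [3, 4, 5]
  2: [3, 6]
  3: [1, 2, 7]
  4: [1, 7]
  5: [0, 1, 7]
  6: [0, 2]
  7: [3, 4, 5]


Visit 3, push [7, 2, 1]
Visit 1, push [5, 4]
Visit 4, push [7]
Visit 7, push [5]
Visit 5, push [0]
Visit 0, push [6]
Visit 6, push [2]
Visit 2, push []

DFS order: [3, 1, 4, 7, 5, 0, 6, 2]


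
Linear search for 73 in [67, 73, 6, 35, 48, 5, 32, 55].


i=0: 67!=73
i=1: 73==73 found!

Found at 1, 2 comps


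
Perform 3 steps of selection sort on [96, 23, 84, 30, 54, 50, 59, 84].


Initial: [96, 23, 84, 30, 54, 50, 59, 84]
Step 1: min=23 at 1
  Swap: [23, 96, 84, 30, 54, 50, 59, 84]
Step 2: min=30 at 3
  Swap: [23, 30, 84, 96, 54, 50, 59, 84]
Step 3: min=50 at 5
  Swap: [23, 30, 50, 96, 54, 84, 59, 84]

After 3 steps: [23, 30, 50, 96, 54, 84, 59, 84]


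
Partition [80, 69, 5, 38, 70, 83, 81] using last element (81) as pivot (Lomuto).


Pivot: 81
  80 <= 81: advance i (no swap)
  69 <= 81: advance i (no swap)
  5 <= 81: advance i (no swap)
  38 <= 81: advance i (no swap)
  70 <= 81: advance i (no swap)
Place pivot at 5: [80, 69, 5, 38, 70, 81, 83]

Partitioned: [80, 69, 5, 38, 70, 81, 83]


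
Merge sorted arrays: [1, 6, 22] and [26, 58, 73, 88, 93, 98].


Take 1 from A
Take 6 from A
Take 22 from A

Merged: [1, 6, 22, 26, 58, 73, 88, 93, 98]


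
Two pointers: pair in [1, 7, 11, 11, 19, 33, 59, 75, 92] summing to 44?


lo=0(1)+hi=8(92)=93
lo=0(1)+hi=7(75)=76
lo=0(1)+hi=6(59)=60
lo=0(1)+hi=5(33)=34
lo=1(7)+hi=5(33)=40
lo=2(11)+hi=5(33)=44

Yes: 11+33=44


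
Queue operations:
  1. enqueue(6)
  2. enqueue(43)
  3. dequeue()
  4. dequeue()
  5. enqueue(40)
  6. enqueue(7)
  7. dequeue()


enqueue(6) -> [6]
enqueue(43) -> [6, 43]
dequeue()->6, [43]
dequeue()->43, []
enqueue(40) -> [40]
enqueue(7) -> [40, 7]
dequeue()->40, [7]

Final queue: [7]


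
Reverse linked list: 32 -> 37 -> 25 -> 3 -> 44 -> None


Step 1: curr=32, set curr.next=prev(None) | reversed so far: 32
Step 2: curr=37, set curr.next=prev(32) | reversed so far: 37 -> 32
Step 3: curr=25, set curr.next=prev(37) | reversed so far: 25 -> 37 -> 32
Step 4: curr=3, set curr.next=prev(25) | reversed so far: 3 -> 25 -> 37 -> 32
Step 5: curr=44, set curr.next=prev(3) | reversed so far: 44 -> 3 -> 25 -> 37 -> 32

44 -> 3 -> 25 -> 37 -> 32 -> None


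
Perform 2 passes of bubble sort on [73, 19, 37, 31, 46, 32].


Initial: [73, 19, 37, 31, 46, 32]
Pass 1: [19, 37, 31, 46, 32, 73] (5 swaps)
Pass 2: [19, 31, 37, 32, 46, 73] (2 swaps)

After 2 passes: [19, 31, 37, 32, 46, 73]


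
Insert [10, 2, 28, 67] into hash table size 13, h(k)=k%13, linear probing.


Insert 10: h=10 -> slot 10
Insert 2: h=2 -> slot 2
Insert 28: h=2, 1 probes -> slot 3
Insert 67: h=2, 2 probes -> slot 4

Table: [None, None, 2, 28, 67, None, None, None, None, None, 10, None, None]


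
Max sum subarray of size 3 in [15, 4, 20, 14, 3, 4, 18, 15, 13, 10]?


[0:3]: 39
[1:4]: 38
[2:5]: 37
[3:6]: 21
[4:7]: 25
[5:8]: 37
[6:9]: 46
[7:10]: 38

Max: 46 at [6:9]


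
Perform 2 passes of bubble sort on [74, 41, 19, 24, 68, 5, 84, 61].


Initial: [74, 41, 19, 24, 68, 5, 84, 61]
Pass 1: [41, 19, 24, 68, 5, 74, 61, 84] (6 swaps)
Pass 2: [19, 24, 41, 5, 68, 61, 74, 84] (4 swaps)

After 2 passes: [19, 24, 41, 5, 68, 61, 74, 84]


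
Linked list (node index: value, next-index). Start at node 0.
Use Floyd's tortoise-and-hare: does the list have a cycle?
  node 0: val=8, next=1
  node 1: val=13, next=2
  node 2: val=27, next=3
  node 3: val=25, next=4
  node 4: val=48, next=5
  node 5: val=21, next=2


Floyd's tortoise (slow, +1) and hare (fast, +2):
  init: slow=0, fast=0
  step 1: slow=1, fast=2
  step 2: slow=2, fast=4
  step 3: slow=3, fast=2
  step 4: slow=4, fast=4
  slow == fast at node 4: cycle detected

Cycle: yes


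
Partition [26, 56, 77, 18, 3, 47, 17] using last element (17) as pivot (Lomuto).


Pivot: 17
  3 <= 17: swap -> [3, 56, 77, 18, 26, 47, 17]
Place pivot at 1: [3, 17, 77, 18, 26, 47, 56]

Partitioned: [3, 17, 77, 18, 26, 47, 56]


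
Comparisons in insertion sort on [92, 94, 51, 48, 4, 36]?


Algorithm: insertion sort
Input: [92, 94, 51, 48, 4, 36]
Sorted: [4, 36, 48, 51, 92, 94]

15


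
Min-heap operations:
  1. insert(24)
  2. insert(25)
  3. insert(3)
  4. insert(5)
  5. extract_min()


insert(24) -> [24]
insert(25) -> [24, 25]
insert(3) -> [3, 25, 24]
insert(5) -> [3, 5, 24, 25]
extract_min()->3, [5, 25, 24]

Final heap: [5, 25, 24]


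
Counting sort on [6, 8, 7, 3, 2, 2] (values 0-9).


Input: [6, 8, 7, 3, 2, 2]
Counts: [0, 0, 2, 1, 0, 0, 1, 1, 1, 0]

Sorted: [2, 2, 3, 6, 7, 8]


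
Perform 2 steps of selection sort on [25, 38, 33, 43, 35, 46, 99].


Initial: [25, 38, 33, 43, 35, 46, 99]
Step 1: min=25 at 0
  Swap: [25, 38, 33, 43, 35, 46, 99]
Step 2: min=33 at 2
  Swap: [25, 33, 38, 43, 35, 46, 99]

After 2 steps: [25, 33, 38, 43, 35, 46, 99]


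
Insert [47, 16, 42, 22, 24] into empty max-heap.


Insert 47: [47]
Insert 16: [47, 16]
Insert 42: [47, 16, 42]
Insert 22: [47, 22, 42, 16]
Insert 24: [47, 24, 42, 16, 22]

Final heap: [47, 24, 42, 16, 22]


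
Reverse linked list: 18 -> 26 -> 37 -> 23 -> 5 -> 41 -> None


Step 1: curr=18, set curr.next=prev(None) | reversed so far: 18
Step 2: curr=26, set curr.next=prev(18) | reversed so far: 26 -> 18
Step 3: curr=37, set curr.next=prev(26) | reversed so far: 37 -> 26 -> 18
Step 4: curr=23, set curr.next=prev(37) | reversed so far: 23 -> 37 -> 26 -> 18
Step 5: curr=5, set curr.next=prev(23) | reversed so far: 5 -> 23 -> 37 -> 26 -> 18
Step 6: curr=41, set curr.next=prev(5) | reversed so far: 41 -> 5 -> 23 -> 37 -> 26 -> 18

41 -> 5 -> 23 -> 37 -> 26 -> 18 -> None


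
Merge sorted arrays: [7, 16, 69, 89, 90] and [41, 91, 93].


Take 7 from A
Take 16 from A
Take 41 from B
Take 69 from A
Take 89 from A
Take 90 from A

Merged: [7, 16, 41, 69, 89, 90, 91, 93]


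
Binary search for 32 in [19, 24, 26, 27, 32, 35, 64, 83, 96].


Step 1: lo=0, hi=8, mid=4, val=32

Found at index 4


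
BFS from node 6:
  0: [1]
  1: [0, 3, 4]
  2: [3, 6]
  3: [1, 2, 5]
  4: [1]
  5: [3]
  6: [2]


Visit 6, enqueue [2]
Visit 2, enqueue [3]
Visit 3, enqueue [1, 5]
Visit 1, enqueue [0, 4]
Visit 5, enqueue []
Visit 0, enqueue []
Visit 4, enqueue []

BFS order: [6, 2, 3, 1, 5, 0, 4]


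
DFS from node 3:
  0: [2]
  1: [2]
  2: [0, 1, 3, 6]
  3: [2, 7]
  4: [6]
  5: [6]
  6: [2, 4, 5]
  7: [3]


Visit 3, push [7, 2]
Visit 2, push [6, 1, 0]
Visit 0, push []
Visit 1, push []
Visit 6, push [5, 4]
Visit 4, push []
Visit 5, push []
Visit 7, push []

DFS order: [3, 2, 0, 1, 6, 4, 5, 7]


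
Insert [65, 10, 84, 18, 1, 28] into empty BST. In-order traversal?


Insert 65: root
Insert 10: L from 65
Insert 84: R from 65
Insert 18: L from 65 -> R from 10
Insert 1: L from 65 -> L from 10
Insert 28: L from 65 -> R from 10 -> R from 18

In-order: [1, 10, 18, 28, 65, 84]


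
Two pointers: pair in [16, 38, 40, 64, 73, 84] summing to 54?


lo=0(16)+hi=5(84)=100
lo=0(16)+hi=4(73)=89
lo=0(16)+hi=3(64)=80
lo=0(16)+hi=2(40)=56
lo=0(16)+hi=1(38)=54

Yes: 16+38=54


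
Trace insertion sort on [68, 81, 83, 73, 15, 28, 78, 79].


Initial: [68, 81, 83, 73, 15, 28, 78, 79]
Insert 81: [68, 81, 83, 73, 15, 28, 78, 79]
Insert 83: [68, 81, 83, 73, 15, 28, 78, 79]
Insert 73: [68, 73, 81, 83, 15, 28, 78, 79]
Insert 15: [15, 68, 73, 81, 83, 28, 78, 79]
Insert 28: [15, 28, 68, 73, 81, 83, 78, 79]
Insert 78: [15, 28, 68, 73, 78, 81, 83, 79]
Insert 79: [15, 28, 68, 73, 78, 79, 81, 83]

Sorted: [15, 28, 68, 73, 78, 79, 81, 83]


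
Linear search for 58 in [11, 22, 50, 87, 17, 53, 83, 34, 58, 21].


i=0: 11!=58
i=1: 22!=58
i=2: 50!=58
i=3: 87!=58
i=4: 17!=58
i=5: 53!=58
i=6: 83!=58
i=7: 34!=58
i=8: 58==58 found!

Found at 8, 9 comps


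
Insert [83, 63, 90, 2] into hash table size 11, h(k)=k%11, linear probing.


Insert 83: h=6 -> slot 6
Insert 63: h=8 -> slot 8
Insert 90: h=2 -> slot 2
Insert 2: h=2, 1 probes -> slot 3

Table: [None, None, 90, 2, None, None, 83, None, 63, None, None]


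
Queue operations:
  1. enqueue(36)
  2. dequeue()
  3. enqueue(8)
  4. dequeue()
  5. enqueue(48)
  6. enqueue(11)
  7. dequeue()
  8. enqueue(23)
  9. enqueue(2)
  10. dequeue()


enqueue(36) -> [36]
dequeue()->36, []
enqueue(8) -> [8]
dequeue()->8, []
enqueue(48) -> [48]
enqueue(11) -> [48, 11]
dequeue()->48, [11]
enqueue(23) -> [11, 23]
enqueue(2) -> [11, 23, 2]
dequeue()->11, [23, 2]

Final queue: [23, 2]


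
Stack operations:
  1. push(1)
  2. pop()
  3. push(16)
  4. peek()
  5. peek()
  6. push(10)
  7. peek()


push(1) -> [1]
pop()->1, []
push(16) -> [16]
peek()->16
peek()->16
push(10) -> [16, 10]
peek()->10

Final stack: [16, 10]


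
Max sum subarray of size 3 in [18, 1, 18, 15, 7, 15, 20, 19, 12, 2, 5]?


[0:3]: 37
[1:4]: 34
[2:5]: 40
[3:6]: 37
[4:7]: 42
[5:8]: 54
[6:9]: 51
[7:10]: 33
[8:11]: 19

Max: 54 at [5:8]


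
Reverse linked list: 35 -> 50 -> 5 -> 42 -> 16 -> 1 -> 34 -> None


Step 1: curr=35, set curr.next=prev(None) | reversed so far: 35
Step 2: curr=50, set curr.next=prev(35) | reversed so far: 50 -> 35
Step 3: curr=5, set curr.next=prev(50) | reversed so far: 5 -> 50 -> 35
Step 4: curr=42, set curr.next=prev(5) | reversed so far: 42 -> 5 -> 50 -> 35
Step 5: curr=16, set curr.next=prev(42) | reversed so far: 16 -> 42 -> 5 -> 50 -> 35
Step 6: curr=1, set curr.next=prev(16) | reversed so far: 1 -> 16 -> 42 -> 5 -> 50 -> 35
Step 7: curr=34, set curr.next=prev(1) | reversed so far: 34 -> 1 -> 16 -> 42 -> 5 -> 50 -> 35

34 -> 1 -> 16 -> 42 -> 5 -> 50 -> 35 -> None


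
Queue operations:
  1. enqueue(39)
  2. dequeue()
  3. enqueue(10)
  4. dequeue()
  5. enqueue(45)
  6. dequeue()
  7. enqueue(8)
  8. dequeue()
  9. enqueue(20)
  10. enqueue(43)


enqueue(39) -> [39]
dequeue()->39, []
enqueue(10) -> [10]
dequeue()->10, []
enqueue(45) -> [45]
dequeue()->45, []
enqueue(8) -> [8]
dequeue()->8, []
enqueue(20) -> [20]
enqueue(43) -> [20, 43]

Final queue: [20, 43]


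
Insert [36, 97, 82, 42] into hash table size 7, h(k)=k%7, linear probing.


Insert 36: h=1 -> slot 1
Insert 97: h=6 -> slot 6
Insert 82: h=5 -> slot 5
Insert 42: h=0 -> slot 0

Table: [42, 36, None, None, None, 82, 97]


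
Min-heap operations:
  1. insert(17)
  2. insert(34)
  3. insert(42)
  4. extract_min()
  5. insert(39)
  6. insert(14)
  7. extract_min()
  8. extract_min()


insert(17) -> [17]
insert(34) -> [17, 34]
insert(42) -> [17, 34, 42]
extract_min()->17, [34, 42]
insert(39) -> [34, 42, 39]
insert(14) -> [14, 34, 39, 42]
extract_min()->14, [34, 42, 39]
extract_min()->34, [39, 42]

Final heap: [39, 42]


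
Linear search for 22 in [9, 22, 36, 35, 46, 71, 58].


i=0: 9!=22
i=1: 22==22 found!

Found at 1, 2 comps


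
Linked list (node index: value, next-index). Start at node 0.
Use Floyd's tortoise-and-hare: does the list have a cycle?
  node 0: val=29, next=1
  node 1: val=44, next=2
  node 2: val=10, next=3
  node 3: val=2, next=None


Floyd's tortoise (slow, +1) and hare (fast, +2):
  init: slow=0, fast=0
  step 1: slow=1, fast=2
  step 2: fast 2->3->None, no cycle

Cycle: no


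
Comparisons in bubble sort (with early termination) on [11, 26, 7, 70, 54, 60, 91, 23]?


Algorithm: bubble sort (with early termination)
Input: [11, 26, 7, 70, 54, 60, 91, 23]
Sorted: [7, 11, 23, 26, 54, 60, 70, 91]

27


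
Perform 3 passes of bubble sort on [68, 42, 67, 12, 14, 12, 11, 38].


Initial: [68, 42, 67, 12, 14, 12, 11, 38]
Pass 1: [42, 67, 12, 14, 12, 11, 38, 68] (7 swaps)
Pass 2: [42, 12, 14, 12, 11, 38, 67, 68] (5 swaps)
Pass 3: [12, 14, 12, 11, 38, 42, 67, 68] (5 swaps)

After 3 passes: [12, 14, 12, 11, 38, 42, 67, 68]


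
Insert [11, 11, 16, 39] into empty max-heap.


Insert 11: [11]
Insert 11: [11, 11]
Insert 16: [16, 11, 11]
Insert 39: [39, 16, 11, 11]

Final heap: [39, 16, 11, 11]


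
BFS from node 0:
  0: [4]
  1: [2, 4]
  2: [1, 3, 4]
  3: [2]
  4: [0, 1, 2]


Visit 0, enqueue [4]
Visit 4, enqueue [1, 2]
Visit 1, enqueue []
Visit 2, enqueue [3]
Visit 3, enqueue []

BFS order: [0, 4, 1, 2, 3]


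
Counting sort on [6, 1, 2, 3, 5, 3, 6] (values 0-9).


Input: [6, 1, 2, 3, 5, 3, 6]
Counts: [0, 1, 1, 2, 0, 1, 2, 0, 0, 0]

Sorted: [1, 2, 3, 3, 5, 6, 6]


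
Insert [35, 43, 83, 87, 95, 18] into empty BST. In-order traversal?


Insert 35: root
Insert 43: R from 35
Insert 83: R from 35 -> R from 43
Insert 87: R from 35 -> R from 43 -> R from 83
Insert 95: R from 35 -> R from 43 -> R from 83 -> R from 87
Insert 18: L from 35

In-order: [18, 35, 43, 83, 87, 95]


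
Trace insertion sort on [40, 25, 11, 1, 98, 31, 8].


Initial: [40, 25, 11, 1, 98, 31, 8]
Insert 25: [25, 40, 11, 1, 98, 31, 8]
Insert 11: [11, 25, 40, 1, 98, 31, 8]
Insert 1: [1, 11, 25, 40, 98, 31, 8]
Insert 98: [1, 11, 25, 40, 98, 31, 8]
Insert 31: [1, 11, 25, 31, 40, 98, 8]
Insert 8: [1, 8, 11, 25, 31, 40, 98]

Sorted: [1, 8, 11, 25, 31, 40, 98]


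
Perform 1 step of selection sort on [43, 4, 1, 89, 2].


Initial: [43, 4, 1, 89, 2]
Step 1: min=1 at 2
  Swap: [1, 4, 43, 89, 2]

After 1 step: [1, 4, 43, 89, 2]


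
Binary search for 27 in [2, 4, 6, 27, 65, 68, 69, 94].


Step 1: lo=0, hi=7, mid=3, val=27

Found at index 3


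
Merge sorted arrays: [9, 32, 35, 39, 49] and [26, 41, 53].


Take 9 from A
Take 26 from B
Take 32 from A
Take 35 from A
Take 39 from A
Take 41 from B
Take 49 from A

Merged: [9, 26, 32, 35, 39, 41, 49, 53]


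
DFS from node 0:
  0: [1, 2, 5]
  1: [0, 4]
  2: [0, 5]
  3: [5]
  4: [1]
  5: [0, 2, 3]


Visit 0, push [5, 2, 1]
Visit 1, push [4]
Visit 4, push []
Visit 2, push [5]
Visit 5, push [3]
Visit 3, push []

DFS order: [0, 1, 4, 2, 5, 3]


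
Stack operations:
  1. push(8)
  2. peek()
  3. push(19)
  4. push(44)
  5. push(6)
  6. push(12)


push(8) -> [8]
peek()->8
push(19) -> [8, 19]
push(44) -> [8, 19, 44]
push(6) -> [8, 19, 44, 6]
push(12) -> [8, 19, 44, 6, 12]

Final stack: [8, 19, 44, 6, 12]


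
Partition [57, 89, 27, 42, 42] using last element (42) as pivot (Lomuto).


Pivot: 42
  27 <= 42: swap -> [27, 89, 57, 42, 42]
  42 <= 42: swap -> [27, 42, 57, 89, 42]
Place pivot at 2: [27, 42, 42, 89, 57]

Partitioned: [27, 42, 42, 89, 57]


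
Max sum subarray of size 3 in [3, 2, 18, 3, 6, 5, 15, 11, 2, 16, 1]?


[0:3]: 23
[1:4]: 23
[2:5]: 27
[3:6]: 14
[4:7]: 26
[5:8]: 31
[6:9]: 28
[7:10]: 29
[8:11]: 19

Max: 31 at [5:8]


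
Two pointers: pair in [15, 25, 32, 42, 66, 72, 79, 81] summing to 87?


lo=0(15)+hi=7(81)=96
lo=0(15)+hi=6(79)=94
lo=0(15)+hi=5(72)=87

Yes: 15+72=87


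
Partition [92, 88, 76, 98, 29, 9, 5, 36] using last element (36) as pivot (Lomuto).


Pivot: 36
  29 <= 36: swap -> [29, 88, 76, 98, 92, 9, 5, 36]
  9 <= 36: swap -> [29, 9, 76, 98, 92, 88, 5, 36]
  5 <= 36: swap -> [29, 9, 5, 98, 92, 88, 76, 36]
Place pivot at 3: [29, 9, 5, 36, 92, 88, 76, 98]

Partitioned: [29, 9, 5, 36, 92, 88, 76, 98]


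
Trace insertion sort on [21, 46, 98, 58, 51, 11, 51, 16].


Initial: [21, 46, 98, 58, 51, 11, 51, 16]
Insert 46: [21, 46, 98, 58, 51, 11, 51, 16]
Insert 98: [21, 46, 98, 58, 51, 11, 51, 16]
Insert 58: [21, 46, 58, 98, 51, 11, 51, 16]
Insert 51: [21, 46, 51, 58, 98, 11, 51, 16]
Insert 11: [11, 21, 46, 51, 58, 98, 51, 16]
Insert 51: [11, 21, 46, 51, 51, 58, 98, 16]
Insert 16: [11, 16, 21, 46, 51, 51, 58, 98]

Sorted: [11, 16, 21, 46, 51, 51, 58, 98]


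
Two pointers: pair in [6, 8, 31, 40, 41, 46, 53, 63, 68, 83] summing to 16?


lo=0(6)+hi=9(83)=89
lo=0(6)+hi=8(68)=74
lo=0(6)+hi=7(63)=69
lo=0(6)+hi=6(53)=59
lo=0(6)+hi=5(46)=52
lo=0(6)+hi=4(41)=47
lo=0(6)+hi=3(40)=46
lo=0(6)+hi=2(31)=37
lo=0(6)+hi=1(8)=14

No pair found


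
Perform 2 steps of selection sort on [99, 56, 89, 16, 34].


Initial: [99, 56, 89, 16, 34]
Step 1: min=16 at 3
  Swap: [16, 56, 89, 99, 34]
Step 2: min=34 at 4
  Swap: [16, 34, 89, 99, 56]

After 2 steps: [16, 34, 89, 99, 56]


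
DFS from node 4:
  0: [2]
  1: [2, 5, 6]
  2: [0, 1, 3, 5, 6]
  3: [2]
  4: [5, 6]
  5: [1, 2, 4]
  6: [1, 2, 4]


Visit 4, push [6, 5]
Visit 5, push [2, 1]
Visit 1, push [6, 2]
Visit 2, push [6, 3, 0]
Visit 0, push []
Visit 3, push []
Visit 6, push []

DFS order: [4, 5, 1, 2, 0, 3, 6]


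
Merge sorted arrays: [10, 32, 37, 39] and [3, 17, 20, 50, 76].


Take 3 from B
Take 10 from A
Take 17 from B
Take 20 from B
Take 32 from A
Take 37 from A
Take 39 from A

Merged: [3, 10, 17, 20, 32, 37, 39, 50, 76]


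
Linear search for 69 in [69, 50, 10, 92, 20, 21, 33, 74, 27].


i=0: 69==69 found!

Found at 0, 1 comps


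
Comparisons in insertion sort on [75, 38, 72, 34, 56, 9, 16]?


Algorithm: insertion sort
Input: [75, 38, 72, 34, 56, 9, 16]
Sorted: [9, 16, 34, 38, 56, 72, 75]

20


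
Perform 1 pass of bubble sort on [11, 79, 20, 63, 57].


Initial: [11, 79, 20, 63, 57]
Pass 1: [11, 20, 63, 57, 79] (3 swaps)

After 1 pass: [11, 20, 63, 57, 79]


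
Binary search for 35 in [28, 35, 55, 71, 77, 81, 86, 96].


Step 1: lo=0, hi=7, mid=3, val=71
Step 2: lo=0, hi=2, mid=1, val=35

Found at index 1


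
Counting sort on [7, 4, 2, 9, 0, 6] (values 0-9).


Input: [7, 4, 2, 9, 0, 6]
Counts: [1, 0, 1, 0, 1, 0, 1, 1, 0, 1]

Sorted: [0, 2, 4, 6, 7, 9]


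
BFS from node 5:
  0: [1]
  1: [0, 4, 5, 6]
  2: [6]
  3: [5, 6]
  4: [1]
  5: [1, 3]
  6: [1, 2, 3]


Visit 5, enqueue [1, 3]
Visit 1, enqueue [0, 4, 6]
Visit 3, enqueue []
Visit 0, enqueue []
Visit 4, enqueue []
Visit 6, enqueue [2]
Visit 2, enqueue []

BFS order: [5, 1, 3, 0, 4, 6, 2]


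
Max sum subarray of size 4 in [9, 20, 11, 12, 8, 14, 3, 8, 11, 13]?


[0:4]: 52
[1:5]: 51
[2:6]: 45
[3:7]: 37
[4:8]: 33
[5:9]: 36
[6:10]: 35

Max: 52 at [0:4]


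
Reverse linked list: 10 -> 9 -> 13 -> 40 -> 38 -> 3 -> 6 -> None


Step 1: curr=10, set curr.next=prev(None) | reversed so far: 10
Step 2: curr=9, set curr.next=prev(10) | reversed so far: 9 -> 10
Step 3: curr=13, set curr.next=prev(9) | reversed so far: 13 -> 9 -> 10
Step 4: curr=40, set curr.next=prev(13) | reversed so far: 40 -> 13 -> 9 -> 10
Step 5: curr=38, set curr.next=prev(40) | reversed so far: 38 -> 40 -> 13 -> 9 -> 10
Step 6: curr=3, set curr.next=prev(38) | reversed so far: 3 -> 38 -> 40 -> 13 -> 9 -> 10
Step 7: curr=6, set curr.next=prev(3) | reversed so far: 6 -> 3 -> 38 -> 40 -> 13 -> 9 -> 10

6 -> 3 -> 38 -> 40 -> 13 -> 9 -> 10 -> None


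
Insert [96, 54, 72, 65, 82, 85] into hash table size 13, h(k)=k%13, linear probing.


Insert 96: h=5 -> slot 5
Insert 54: h=2 -> slot 2
Insert 72: h=7 -> slot 7
Insert 65: h=0 -> slot 0
Insert 82: h=4 -> slot 4
Insert 85: h=7, 1 probes -> slot 8

Table: [65, None, 54, None, 82, 96, None, 72, 85, None, None, None, None]


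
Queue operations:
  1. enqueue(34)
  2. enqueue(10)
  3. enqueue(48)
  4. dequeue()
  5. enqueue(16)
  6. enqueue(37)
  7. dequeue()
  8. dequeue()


enqueue(34) -> [34]
enqueue(10) -> [34, 10]
enqueue(48) -> [34, 10, 48]
dequeue()->34, [10, 48]
enqueue(16) -> [10, 48, 16]
enqueue(37) -> [10, 48, 16, 37]
dequeue()->10, [48, 16, 37]
dequeue()->48, [16, 37]

Final queue: [16, 37]


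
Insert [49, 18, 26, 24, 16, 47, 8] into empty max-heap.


Insert 49: [49]
Insert 18: [49, 18]
Insert 26: [49, 18, 26]
Insert 24: [49, 24, 26, 18]
Insert 16: [49, 24, 26, 18, 16]
Insert 47: [49, 24, 47, 18, 16, 26]
Insert 8: [49, 24, 47, 18, 16, 26, 8]

Final heap: [49, 24, 47, 18, 16, 26, 8]


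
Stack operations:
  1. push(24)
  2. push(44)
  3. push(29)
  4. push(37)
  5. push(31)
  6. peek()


push(24) -> [24]
push(44) -> [24, 44]
push(29) -> [24, 44, 29]
push(37) -> [24, 44, 29, 37]
push(31) -> [24, 44, 29, 37, 31]
peek()->31

Final stack: [24, 44, 29, 37, 31]


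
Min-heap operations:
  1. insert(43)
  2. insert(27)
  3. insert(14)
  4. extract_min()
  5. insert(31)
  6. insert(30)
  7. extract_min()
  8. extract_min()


insert(43) -> [43]
insert(27) -> [27, 43]
insert(14) -> [14, 43, 27]
extract_min()->14, [27, 43]
insert(31) -> [27, 43, 31]
insert(30) -> [27, 30, 31, 43]
extract_min()->27, [30, 43, 31]
extract_min()->30, [31, 43]

Final heap: [31, 43]


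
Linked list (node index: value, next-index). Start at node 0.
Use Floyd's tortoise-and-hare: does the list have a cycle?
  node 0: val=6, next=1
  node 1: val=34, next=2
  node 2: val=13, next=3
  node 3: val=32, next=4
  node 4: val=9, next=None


Floyd's tortoise (slow, +1) and hare (fast, +2):
  init: slow=0, fast=0
  step 1: slow=1, fast=2
  step 2: slow=2, fast=4
  step 3: fast -> None, no cycle

Cycle: no


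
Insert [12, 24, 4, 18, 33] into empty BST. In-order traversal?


Insert 12: root
Insert 24: R from 12
Insert 4: L from 12
Insert 18: R from 12 -> L from 24
Insert 33: R from 12 -> R from 24

In-order: [4, 12, 18, 24, 33]


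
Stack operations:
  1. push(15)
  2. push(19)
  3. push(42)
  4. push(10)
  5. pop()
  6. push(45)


push(15) -> [15]
push(19) -> [15, 19]
push(42) -> [15, 19, 42]
push(10) -> [15, 19, 42, 10]
pop()->10, [15, 19, 42]
push(45) -> [15, 19, 42, 45]

Final stack: [15, 19, 42, 45]


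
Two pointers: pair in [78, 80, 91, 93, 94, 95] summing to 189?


lo=0(78)+hi=5(95)=173
lo=1(80)+hi=5(95)=175
lo=2(91)+hi=5(95)=186
lo=3(93)+hi=5(95)=188
lo=4(94)+hi=5(95)=189

Yes: 94+95=189


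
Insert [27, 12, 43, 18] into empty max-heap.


Insert 27: [27]
Insert 12: [27, 12]
Insert 43: [43, 12, 27]
Insert 18: [43, 18, 27, 12]

Final heap: [43, 18, 27, 12]


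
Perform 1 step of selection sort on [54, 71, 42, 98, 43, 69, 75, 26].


Initial: [54, 71, 42, 98, 43, 69, 75, 26]
Step 1: min=26 at 7
  Swap: [26, 71, 42, 98, 43, 69, 75, 54]

After 1 step: [26, 71, 42, 98, 43, 69, 75, 54]


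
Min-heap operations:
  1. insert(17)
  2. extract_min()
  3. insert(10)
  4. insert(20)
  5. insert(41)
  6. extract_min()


insert(17) -> [17]
extract_min()->17, []
insert(10) -> [10]
insert(20) -> [10, 20]
insert(41) -> [10, 20, 41]
extract_min()->10, [20, 41]

Final heap: [20, 41]


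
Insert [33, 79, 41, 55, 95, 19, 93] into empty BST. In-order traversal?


Insert 33: root
Insert 79: R from 33
Insert 41: R from 33 -> L from 79
Insert 55: R from 33 -> L from 79 -> R from 41
Insert 95: R from 33 -> R from 79
Insert 19: L from 33
Insert 93: R from 33 -> R from 79 -> L from 95

In-order: [19, 33, 41, 55, 79, 93, 95]


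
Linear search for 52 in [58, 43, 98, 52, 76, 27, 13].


i=0: 58!=52
i=1: 43!=52
i=2: 98!=52
i=3: 52==52 found!

Found at 3, 4 comps


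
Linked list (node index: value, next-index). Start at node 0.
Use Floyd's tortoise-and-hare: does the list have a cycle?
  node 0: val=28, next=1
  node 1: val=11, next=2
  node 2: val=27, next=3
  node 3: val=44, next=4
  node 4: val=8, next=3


Floyd's tortoise (slow, +1) and hare (fast, +2):
  init: slow=0, fast=0
  step 1: slow=1, fast=2
  step 2: slow=2, fast=4
  step 3: slow=3, fast=4
  step 4: slow=4, fast=4
  slow == fast at node 4: cycle detected

Cycle: yes


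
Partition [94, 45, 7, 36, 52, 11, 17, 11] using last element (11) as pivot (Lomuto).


Pivot: 11
  7 <= 11: swap -> [7, 45, 94, 36, 52, 11, 17, 11]
  11 <= 11: swap -> [7, 11, 94, 36, 52, 45, 17, 11]
Place pivot at 2: [7, 11, 11, 36, 52, 45, 17, 94]

Partitioned: [7, 11, 11, 36, 52, 45, 17, 94]


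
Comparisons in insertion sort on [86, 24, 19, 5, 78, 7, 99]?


Algorithm: insertion sort
Input: [86, 24, 19, 5, 78, 7, 99]
Sorted: [5, 7, 19, 24, 78, 86, 99]

14


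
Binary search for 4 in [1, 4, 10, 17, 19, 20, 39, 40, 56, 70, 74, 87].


Step 1: lo=0, hi=11, mid=5, val=20
Step 2: lo=0, hi=4, mid=2, val=10
Step 3: lo=0, hi=1, mid=0, val=1
Step 4: lo=1, hi=1, mid=1, val=4

Found at index 1


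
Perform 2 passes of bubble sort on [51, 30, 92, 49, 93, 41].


Initial: [51, 30, 92, 49, 93, 41]
Pass 1: [30, 51, 49, 92, 41, 93] (3 swaps)
Pass 2: [30, 49, 51, 41, 92, 93] (2 swaps)

After 2 passes: [30, 49, 51, 41, 92, 93]


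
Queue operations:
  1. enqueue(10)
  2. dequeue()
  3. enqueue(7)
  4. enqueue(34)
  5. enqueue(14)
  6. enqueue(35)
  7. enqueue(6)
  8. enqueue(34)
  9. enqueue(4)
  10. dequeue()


enqueue(10) -> [10]
dequeue()->10, []
enqueue(7) -> [7]
enqueue(34) -> [7, 34]
enqueue(14) -> [7, 34, 14]
enqueue(35) -> [7, 34, 14, 35]
enqueue(6) -> [7, 34, 14, 35, 6]
enqueue(34) -> [7, 34, 14, 35, 6, 34]
enqueue(4) -> [7, 34, 14, 35, 6, 34, 4]
dequeue()->7, [34, 14, 35, 6, 34, 4]

Final queue: [34, 14, 35, 6, 34, 4]


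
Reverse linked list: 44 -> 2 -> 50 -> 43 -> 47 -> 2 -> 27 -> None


Step 1: curr=44, set curr.next=prev(None) | reversed so far: 44
Step 2: curr=2, set curr.next=prev(44) | reversed so far: 2 -> 44
Step 3: curr=50, set curr.next=prev(2) | reversed so far: 50 -> 2 -> 44
Step 4: curr=43, set curr.next=prev(50) | reversed so far: 43 -> 50 -> 2 -> 44
Step 5: curr=47, set curr.next=prev(43) | reversed so far: 47 -> 43 -> 50 -> 2 -> 44
Step 6: curr=2, set curr.next=prev(47) | reversed so far: 2 -> 47 -> 43 -> 50 -> 2 -> 44
Step 7: curr=27, set curr.next=prev(2) | reversed so far: 27 -> 2 -> 47 -> 43 -> 50 -> 2 -> 44

27 -> 2 -> 47 -> 43 -> 50 -> 2 -> 44 -> None


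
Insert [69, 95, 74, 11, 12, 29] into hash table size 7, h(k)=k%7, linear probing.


Insert 69: h=6 -> slot 6
Insert 95: h=4 -> slot 4
Insert 74: h=4, 1 probes -> slot 5
Insert 11: h=4, 3 probes -> slot 0
Insert 12: h=5, 3 probes -> slot 1
Insert 29: h=1, 1 probes -> slot 2

Table: [11, 12, 29, None, 95, 74, 69]


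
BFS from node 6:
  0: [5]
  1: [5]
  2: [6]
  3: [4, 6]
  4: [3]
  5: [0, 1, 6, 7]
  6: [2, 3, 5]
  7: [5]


Visit 6, enqueue [2, 3, 5]
Visit 2, enqueue []
Visit 3, enqueue [4]
Visit 5, enqueue [0, 1, 7]
Visit 4, enqueue []
Visit 0, enqueue []
Visit 1, enqueue []
Visit 7, enqueue []

BFS order: [6, 2, 3, 5, 4, 0, 1, 7]


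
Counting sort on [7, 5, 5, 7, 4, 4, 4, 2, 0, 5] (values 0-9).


Input: [7, 5, 5, 7, 4, 4, 4, 2, 0, 5]
Counts: [1, 0, 1, 0, 3, 3, 0, 2, 0, 0]

Sorted: [0, 2, 4, 4, 4, 5, 5, 5, 7, 7]


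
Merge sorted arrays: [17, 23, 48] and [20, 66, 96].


Take 17 from A
Take 20 from B
Take 23 from A
Take 48 from A

Merged: [17, 20, 23, 48, 66, 96]


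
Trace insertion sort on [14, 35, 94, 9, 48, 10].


Initial: [14, 35, 94, 9, 48, 10]
Insert 35: [14, 35, 94, 9, 48, 10]
Insert 94: [14, 35, 94, 9, 48, 10]
Insert 9: [9, 14, 35, 94, 48, 10]
Insert 48: [9, 14, 35, 48, 94, 10]
Insert 10: [9, 10, 14, 35, 48, 94]

Sorted: [9, 10, 14, 35, 48, 94]


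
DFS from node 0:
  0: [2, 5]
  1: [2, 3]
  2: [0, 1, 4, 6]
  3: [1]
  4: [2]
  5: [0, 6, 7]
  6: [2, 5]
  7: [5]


Visit 0, push [5, 2]
Visit 2, push [6, 4, 1]
Visit 1, push [3]
Visit 3, push []
Visit 4, push []
Visit 6, push [5]
Visit 5, push [7]
Visit 7, push []

DFS order: [0, 2, 1, 3, 4, 6, 5, 7]


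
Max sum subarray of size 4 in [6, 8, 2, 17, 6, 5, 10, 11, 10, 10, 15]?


[0:4]: 33
[1:5]: 33
[2:6]: 30
[3:7]: 38
[4:8]: 32
[5:9]: 36
[6:10]: 41
[7:11]: 46

Max: 46 at [7:11]


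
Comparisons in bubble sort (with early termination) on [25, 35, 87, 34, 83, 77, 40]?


Algorithm: bubble sort (with early termination)
Input: [25, 35, 87, 34, 83, 77, 40]
Sorted: [25, 34, 35, 40, 77, 83, 87]

18


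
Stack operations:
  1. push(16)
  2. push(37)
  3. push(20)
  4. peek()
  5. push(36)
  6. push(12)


push(16) -> [16]
push(37) -> [16, 37]
push(20) -> [16, 37, 20]
peek()->20
push(36) -> [16, 37, 20, 36]
push(12) -> [16, 37, 20, 36, 12]

Final stack: [16, 37, 20, 36, 12]


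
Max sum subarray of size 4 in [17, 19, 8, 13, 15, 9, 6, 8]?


[0:4]: 57
[1:5]: 55
[2:6]: 45
[3:7]: 43
[4:8]: 38

Max: 57 at [0:4]


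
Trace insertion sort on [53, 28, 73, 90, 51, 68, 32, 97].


Initial: [53, 28, 73, 90, 51, 68, 32, 97]
Insert 28: [28, 53, 73, 90, 51, 68, 32, 97]
Insert 73: [28, 53, 73, 90, 51, 68, 32, 97]
Insert 90: [28, 53, 73, 90, 51, 68, 32, 97]
Insert 51: [28, 51, 53, 73, 90, 68, 32, 97]
Insert 68: [28, 51, 53, 68, 73, 90, 32, 97]
Insert 32: [28, 32, 51, 53, 68, 73, 90, 97]
Insert 97: [28, 32, 51, 53, 68, 73, 90, 97]

Sorted: [28, 32, 51, 53, 68, 73, 90, 97]


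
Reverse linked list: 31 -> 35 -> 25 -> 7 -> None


Step 1: curr=31, set curr.next=prev(None) | reversed so far: 31
Step 2: curr=35, set curr.next=prev(31) | reversed so far: 35 -> 31
Step 3: curr=25, set curr.next=prev(35) | reversed so far: 25 -> 35 -> 31
Step 4: curr=7, set curr.next=prev(25) | reversed so far: 7 -> 25 -> 35 -> 31

7 -> 25 -> 35 -> 31 -> None


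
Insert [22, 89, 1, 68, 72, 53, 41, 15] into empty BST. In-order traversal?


Insert 22: root
Insert 89: R from 22
Insert 1: L from 22
Insert 68: R from 22 -> L from 89
Insert 72: R from 22 -> L from 89 -> R from 68
Insert 53: R from 22 -> L from 89 -> L from 68
Insert 41: R from 22 -> L from 89 -> L from 68 -> L from 53
Insert 15: L from 22 -> R from 1

In-order: [1, 15, 22, 41, 53, 68, 72, 89]


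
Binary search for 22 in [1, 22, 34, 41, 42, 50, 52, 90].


Step 1: lo=0, hi=7, mid=3, val=41
Step 2: lo=0, hi=2, mid=1, val=22

Found at index 1


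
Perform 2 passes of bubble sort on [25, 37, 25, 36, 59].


Initial: [25, 37, 25, 36, 59]
Pass 1: [25, 25, 36, 37, 59] (2 swaps)
Pass 2: [25, 25, 36, 37, 59] (0 swaps)

After 2 passes: [25, 25, 36, 37, 59]


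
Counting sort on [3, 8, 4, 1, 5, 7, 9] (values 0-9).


Input: [3, 8, 4, 1, 5, 7, 9]
Counts: [0, 1, 0, 1, 1, 1, 0, 1, 1, 1]

Sorted: [1, 3, 4, 5, 7, 8, 9]


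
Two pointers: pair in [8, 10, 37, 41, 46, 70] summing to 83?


lo=0(8)+hi=5(70)=78
lo=1(10)+hi=5(70)=80
lo=2(37)+hi=5(70)=107
lo=2(37)+hi=4(46)=83

Yes: 37+46=83


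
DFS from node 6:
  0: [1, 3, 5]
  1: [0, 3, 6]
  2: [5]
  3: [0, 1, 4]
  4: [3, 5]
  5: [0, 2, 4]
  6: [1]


Visit 6, push [1]
Visit 1, push [3, 0]
Visit 0, push [5, 3]
Visit 3, push [4]
Visit 4, push [5]
Visit 5, push [2]
Visit 2, push []

DFS order: [6, 1, 0, 3, 4, 5, 2]


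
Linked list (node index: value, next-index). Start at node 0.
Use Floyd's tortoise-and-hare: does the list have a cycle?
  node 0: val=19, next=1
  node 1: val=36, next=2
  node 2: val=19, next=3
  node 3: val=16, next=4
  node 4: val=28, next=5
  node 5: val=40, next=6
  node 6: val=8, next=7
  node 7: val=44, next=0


Floyd's tortoise (slow, +1) and hare (fast, +2):
  init: slow=0, fast=0
  step 1: slow=1, fast=2
  step 2: slow=2, fast=4
  step 3: slow=3, fast=6
  step 4: slow=4, fast=0
  step 5: slow=5, fast=2
  step 6: slow=6, fast=4
  step 7: slow=7, fast=6
  step 8: slow=0, fast=0
  slow == fast at node 0: cycle detected

Cycle: yes


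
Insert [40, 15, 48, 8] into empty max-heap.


Insert 40: [40]
Insert 15: [40, 15]
Insert 48: [48, 15, 40]
Insert 8: [48, 15, 40, 8]

Final heap: [48, 15, 40, 8]


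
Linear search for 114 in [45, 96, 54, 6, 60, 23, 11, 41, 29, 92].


i=0: 45!=114
i=1: 96!=114
i=2: 54!=114
i=3: 6!=114
i=4: 60!=114
i=5: 23!=114
i=6: 11!=114
i=7: 41!=114
i=8: 29!=114
i=9: 92!=114

Not found, 10 comps


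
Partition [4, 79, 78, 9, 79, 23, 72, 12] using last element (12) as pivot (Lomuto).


Pivot: 12
  4 <= 12: advance i (no swap)
  9 <= 12: swap -> [4, 9, 78, 79, 79, 23, 72, 12]
Place pivot at 2: [4, 9, 12, 79, 79, 23, 72, 78]

Partitioned: [4, 9, 12, 79, 79, 23, 72, 78]


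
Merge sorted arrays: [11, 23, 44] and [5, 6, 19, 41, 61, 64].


Take 5 from B
Take 6 from B
Take 11 from A
Take 19 from B
Take 23 from A
Take 41 from B
Take 44 from A

Merged: [5, 6, 11, 19, 23, 41, 44, 61, 64]


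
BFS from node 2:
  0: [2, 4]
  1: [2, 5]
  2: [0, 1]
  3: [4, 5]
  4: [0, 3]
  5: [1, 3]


Visit 2, enqueue [0, 1]
Visit 0, enqueue [4]
Visit 1, enqueue [5]
Visit 4, enqueue [3]
Visit 5, enqueue []
Visit 3, enqueue []

BFS order: [2, 0, 1, 4, 5, 3]


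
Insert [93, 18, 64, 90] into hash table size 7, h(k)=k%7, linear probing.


Insert 93: h=2 -> slot 2
Insert 18: h=4 -> slot 4
Insert 64: h=1 -> slot 1
Insert 90: h=6 -> slot 6

Table: [None, 64, 93, None, 18, None, 90]


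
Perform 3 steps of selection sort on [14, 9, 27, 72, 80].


Initial: [14, 9, 27, 72, 80]
Step 1: min=9 at 1
  Swap: [9, 14, 27, 72, 80]
Step 2: min=14 at 1
  Swap: [9, 14, 27, 72, 80]
Step 3: min=27 at 2
  Swap: [9, 14, 27, 72, 80]

After 3 steps: [9, 14, 27, 72, 80]


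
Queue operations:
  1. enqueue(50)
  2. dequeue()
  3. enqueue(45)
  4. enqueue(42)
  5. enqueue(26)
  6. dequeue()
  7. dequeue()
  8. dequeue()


enqueue(50) -> [50]
dequeue()->50, []
enqueue(45) -> [45]
enqueue(42) -> [45, 42]
enqueue(26) -> [45, 42, 26]
dequeue()->45, [42, 26]
dequeue()->42, [26]
dequeue()->26, []

Final queue: []


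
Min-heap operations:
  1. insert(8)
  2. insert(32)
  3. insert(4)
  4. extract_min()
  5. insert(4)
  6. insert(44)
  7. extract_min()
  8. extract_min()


insert(8) -> [8]
insert(32) -> [8, 32]
insert(4) -> [4, 32, 8]
extract_min()->4, [8, 32]
insert(4) -> [4, 32, 8]
insert(44) -> [4, 32, 8, 44]
extract_min()->4, [8, 32, 44]
extract_min()->8, [32, 44]

Final heap: [32, 44]


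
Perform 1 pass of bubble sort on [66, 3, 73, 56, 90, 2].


Initial: [66, 3, 73, 56, 90, 2]
Pass 1: [3, 66, 56, 73, 2, 90] (3 swaps)

After 1 pass: [3, 66, 56, 73, 2, 90]


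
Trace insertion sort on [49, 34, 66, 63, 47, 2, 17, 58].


Initial: [49, 34, 66, 63, 47, 2, 17, 58]
Insert 34: [34, 49, 66, 63, 47, 2, 17, 58]
Insert 66: [34, 49, 66, 63, 47, 2, 17, 58]
Insert 63: [34, 49, 63, 66, 47, 2, 17, 58]
Insert 47: [34, 47, 49, 63, 66, 2, 17, 58]
Insert 2: [2, 34, 47, 49, 63, 66, 17, 58]
Insert 17: [2, 17, 34, 47, 49, 63, 66, 58]
Insert 58: [2, 17, 34, 47, 49, 58, 63, 66]

Sorted: [2, 17, 34, 47, 49, 58, 63, 66]


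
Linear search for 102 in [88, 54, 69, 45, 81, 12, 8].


i=0: 88!=102
i=1: 54!=102
i=2: 69!=102
i=3: 45!=102
i=4: 81!=102
i=5: 12!=102
i=6: 8!=102

Not found, 7 comps


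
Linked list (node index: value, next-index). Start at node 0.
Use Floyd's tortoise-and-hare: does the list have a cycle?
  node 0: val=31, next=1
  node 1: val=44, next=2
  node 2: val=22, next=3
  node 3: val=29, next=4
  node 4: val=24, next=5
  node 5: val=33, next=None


Floyd's tortoise (slow, +1) and hare (fast, +2):
  init: slow=0, fast=0
  step 1: slow=1, fast=2
  step 2: slow=2, fast=4
  step 3: fast 4->5->None, no cycle

Cycle: no


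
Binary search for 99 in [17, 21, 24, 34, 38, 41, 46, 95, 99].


Step 1: lo=0, hi=8, mid=4, val=38
Step 2: lo=5, hi=8, mid=6, val=46
Step 3: lo=7, hi=8, mid=7, val=95
Step 4: lo=8, hi=8, mid=8, val=99

Found at index 8


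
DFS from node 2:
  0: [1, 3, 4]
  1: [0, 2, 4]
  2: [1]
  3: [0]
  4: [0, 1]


Visit 2, push [1]
Visit 1, push [4, 0]
Visit 0, push [4, 3]
Visit 3, push []
Visit 4, push []

DFS order: [2, 1, 0, 3, 4]


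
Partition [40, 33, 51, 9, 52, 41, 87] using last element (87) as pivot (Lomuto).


Pivot: 87
  40 <= 87: advance i (no swap)
  33 <= 87: advance i (no swap)
  51 <= 87: advance i (no swap)
  9 <= 87: advance i (no swap)
  52 <= 87: advance i (no swap)
  41 <= 87: advance i (no swap)
Place pivot at 6: [40, 33, 51, 9, 52, 41, 87]

Partitioned: [40, 33, 51, 9, 52, 41, 87]


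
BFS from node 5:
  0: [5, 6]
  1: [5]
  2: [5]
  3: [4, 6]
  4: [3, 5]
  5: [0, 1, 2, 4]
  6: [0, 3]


Visit 5, enqueue [0, 1, 2, 4]
Visit 0, enqueue [6]
Visit 1, enqueue []
Visit 2, enqueue []
Visit 4, enqueue [3]
Visit 6, enqueue []
Visit 3, enqueue []

BFS order: [5, 0, 1, 2, 4, 6, 3]
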